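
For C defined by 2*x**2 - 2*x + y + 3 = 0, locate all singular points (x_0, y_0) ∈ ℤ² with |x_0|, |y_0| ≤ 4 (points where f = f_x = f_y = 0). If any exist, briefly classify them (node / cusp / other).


No singular points in the scanned grid; C is smooth there.

Compute partial derivatives:
  f_x = 4*x - 2.
  f_y = 1.
f_y = 1 is a nonzero constant, so f_y never vanishes: no point (x, y) can satisfy f = f_x = f_y = 0. In particular no (x, y) ∈ {−4, ..., 4}² is singular; the curve is smooth.


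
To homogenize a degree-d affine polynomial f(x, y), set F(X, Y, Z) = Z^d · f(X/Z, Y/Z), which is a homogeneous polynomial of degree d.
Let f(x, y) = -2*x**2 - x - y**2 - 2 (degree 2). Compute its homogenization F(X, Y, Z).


F(X, Y, Z) = -2*X**2 - X*Z - Y**2 - 2*Z**2

deg(f) = 2.
Substitute x = X/Z, y = Y/Z into f, then multiply by Z^2.
  monomial -2·x^2·y^0 ↦ -2·X^2·Y^0·Z^0.
  monomial -1·x^1·y^0 ↦ -1·X^1·Y^0·Z^1.
  monomial -1·x^0·y^2 ↦ -1·X^0·Y^2·Z^0.
  monomial -2·x^0·y^0 ↦ -2·X^0·Y^0·Z^2.
Collecting: F(X, Y, Z) = -2*X**2 - X*Z - Y**2 - 2*Z**2.


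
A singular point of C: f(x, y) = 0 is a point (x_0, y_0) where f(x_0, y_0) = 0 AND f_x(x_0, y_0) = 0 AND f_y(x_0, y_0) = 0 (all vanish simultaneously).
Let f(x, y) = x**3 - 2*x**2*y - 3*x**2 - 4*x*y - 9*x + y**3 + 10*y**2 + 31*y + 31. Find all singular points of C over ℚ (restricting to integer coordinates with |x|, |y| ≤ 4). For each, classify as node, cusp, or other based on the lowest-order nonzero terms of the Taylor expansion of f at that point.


Singular points: {(-1, -3)}; classification: cusp.

Compute partial derivatives:
  f_x = 3*x**2 - 4*x*y - 6*x - 4*y - 9.
  f_y = -2*x**2 - 4*x + 3*y**2 + 20*y + 31.
Scan x_0 ∈ {−4, ..., 4}. For each x_0, f_y(x_0, y) is a polynomial in y; find its integer roots y ∈ {−4, ..., 4}, then test f_x and f at those candidates.
  x = -4: f_y(-4, y) = 3*y**2 + 20*y + 15; no integer root y with |y| ≤ 4.
  x = -3: f_y(-3, y) = 3*y**2 + 20*y + 25; no integer root y with |y| ≤ 4.
  x = -2: f_y(-2, y) = 3*y**2 + 20*y + 31; no integer root y with |y| ≤ 4.
  x = -1: f_y(-1, y) = 3*y**2 + 20*y + 33; vanishes at y ∈ {-3}. (-1, -3): f_x = 0, f = 0 — SINGULAR.
  x = 0: f_y(0, y) = 3*y**2 + 20*y + 31; no integer root y with |y| ≤ 4.
  x = 1: f_y(1, y) = 3*y**2 + 20*y + 25; no integer root y with |y| ≤ 4.
  x = 2: f_y(2, y) = 3*y**2 + 20*y + 15; no integer root y with |y| ≤ 4.
  x = 3: f_y(3, y) = 3*y**2 + 20*y + 1; no integer root y with |y| ≤ 4.
  x = 4: f_y(4, y) = 3*y**2 + 20*y - 17; no integer root y with |y| ≤ 4.
Only singular point on the grid: (-1, -3).
Classify: substitute x = -1 + u, y = -3 + v and expand: f = u**3 - 2*u**2*v + v**3 + v**2.
No constant or linear terms (consistent with a singular point). Quadratic part: v**2. Cubic part: u**3 - 2*u**2*v + v**3.
The quadratic part v**2 is a perfect square, so there is a single (double) tangent line v = 0, i.e. y = -3. Restricting the cubic part to that line (v = 0) leaves u**3 ≠ 0, so f is not divisible by v and the branch is v² ≈ -u**3 to lowest order — this is a cusp.
Classification: cusp.


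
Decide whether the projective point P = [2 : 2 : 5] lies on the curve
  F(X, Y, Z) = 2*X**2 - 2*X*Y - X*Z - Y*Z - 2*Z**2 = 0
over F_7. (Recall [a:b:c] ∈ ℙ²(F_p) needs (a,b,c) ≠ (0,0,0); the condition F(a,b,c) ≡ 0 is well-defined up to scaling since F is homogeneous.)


F(2,2,5) ≡ 0 (mod 7); P is on the curve.

Evaluate F(2, 2, 5) term-by-term (mod 7).
  2*X**2 ↦ 2·4·1·1 = 8
  -2*X*Y ↦ -2·2·2·1 = -8
  -X*Z ↦ -1·2·1·5 = -10
  -Y*Z ↦ -1·1·2·5 = -10
  -2*Z**2 ↦ -2·1·1·25 = -50
Sum: F(2, 2, 5) = (8) + (-8) + (-10) + (-10) + (-50) = -70.
Reducing mod 7: -70 ≡ 0 (mod 7).
Since F(a, b, c) ≡ 0 (mod 7), P lies on the curve.


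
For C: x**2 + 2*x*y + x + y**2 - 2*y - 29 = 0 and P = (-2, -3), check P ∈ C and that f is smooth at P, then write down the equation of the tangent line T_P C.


Tangent line at P: -9*x - 12*y - 54 = 0.

Step 1: f(-2, -3) = 0, so P lies on C.
Step 2: partial derivatives
  f_x(x, y) = 2*x + 2*y + 1, f_y(x, y) = 2*x + 2*y - 2.
  f_x(P) = -9, f_y(P) = -12 (gradient nonzero, so P is smooth).
Step 3: tangent line at P: -9·(x − -2) + -12·(y − -3) = 0.
Expanding: -9*x - 12*y - 54 = 0.


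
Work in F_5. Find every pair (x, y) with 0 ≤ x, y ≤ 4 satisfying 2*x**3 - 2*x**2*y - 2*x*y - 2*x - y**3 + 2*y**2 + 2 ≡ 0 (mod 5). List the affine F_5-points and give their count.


Affine F_5-points: {(0, 4), (2, 2), (3, 0), (4, 4)}; count = 4.

For each of the 25 pairs (x, y) ∈ F_5², evaluate f(x, y) mod 5. Record the zeros.
  x = 0: [0↦2, 1↦3, 2↦2, 3↦3, 4↦0]  zeros at y ∈ {4}
  x = 1: [0↦2, 1↦4, 2↦4, 3↦1, 4↦4]  zeros at y ∈ ∅
  x = 2: [0↦4, 1↦3, 2↦0, 3↦4, 4↦4]  zeros at y ∈ {2}
  x = 3: [0↦0, 1↦2, 2↦2, 3↦4, 4↦2]  zeros at y ∈ {0}
  x = 4: [0↦2, 1↦3, 2↦2, 3↦3, 4↦0]  zeros at y ∈ {4}
Collecting zeros: affine points = {(0, 4), (2, 2), (3, 0), (4, 4)}.
Total count |C(F_5)_aff| = 4.


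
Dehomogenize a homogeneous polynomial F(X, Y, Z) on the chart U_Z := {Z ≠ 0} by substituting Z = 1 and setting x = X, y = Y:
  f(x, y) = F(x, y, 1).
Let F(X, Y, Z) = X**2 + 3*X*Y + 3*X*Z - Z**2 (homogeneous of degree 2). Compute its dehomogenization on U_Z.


f(x, y) = x**2 + 3*x*y + 3*x - 1

On U_Z we set Z = 1. Each monomial c·X^i·Y^j·Z^k in F becomes c·x^i·y^j·1^k = c·x^i·y^j.
Substituting Z = 1: F(X, Y, 1) = x**2 + 3*x*y + 3*x - 1.
Note: deg(f) ≤ deg(F) = 2; strict inequality happens when F is divisible by Z (lost terms).


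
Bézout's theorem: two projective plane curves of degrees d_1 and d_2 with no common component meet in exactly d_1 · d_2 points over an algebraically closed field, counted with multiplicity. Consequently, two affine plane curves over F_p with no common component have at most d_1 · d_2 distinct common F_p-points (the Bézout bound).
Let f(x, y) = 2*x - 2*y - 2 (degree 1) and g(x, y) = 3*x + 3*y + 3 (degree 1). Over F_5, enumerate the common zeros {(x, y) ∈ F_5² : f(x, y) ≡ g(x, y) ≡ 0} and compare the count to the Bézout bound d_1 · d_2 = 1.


Common zeros: {(0, 4)}; count = 1; Bézout bound = 1.

deg(f) = 1, deg(g) = 1, so Bézout bound = 1.
Scan x ∈ F_5. For each x, list the y ∈ F_5 with f(x, y) ≡ 0 and those with g(x, y) ≡ 0 (mod 5); the common zeros in that column are the intersection.
  x = 0: f ≡ 0 at y ∈ {4}; g ≡ 0 at y ∈ {4}; common: {4}.
  x = 1: f ≡ 0 at y ∈ {0}; g ≡ 0 at y ∈ {3}; common: ∅.
  x = 2: f ≡ 0 at y ∈ {1}; g ≡ 0 at y ∈ {2}; common: ∅.
  x = 3: f ≡ 0 at y ∈ {2}; g ≡ 0 at y ∈ {1}; common: ∅.
  x = 4: f ≡ 0 at y ∈ {3}; g ≡ 0 at y ∈ {0}; common: ∅.
Collecting: common zeros = {(0, 4)}, so the count is 1.
Comparison with the Bézout bound: 1 ≤ 1 = deg(f)·deg(g), as expected for curves with no common component (the bound is attained).


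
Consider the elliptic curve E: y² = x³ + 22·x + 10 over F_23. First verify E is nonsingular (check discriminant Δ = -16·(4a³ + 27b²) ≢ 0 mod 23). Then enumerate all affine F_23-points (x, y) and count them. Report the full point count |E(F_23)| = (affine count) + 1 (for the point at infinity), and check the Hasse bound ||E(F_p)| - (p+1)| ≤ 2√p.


Affine points = {(2, 4), (2, 19), (4, 1), (4, 22), (6, 6), (6, 17), (7, 1), (7, 22), (8, 10), (8, 13), (12, 1), (12, 22), (13, 3), (13, 20), (14, 7), (14, 16), (15, 9), (15, 14), (20, 3), (20, 20), (21, 2), (21, 21)}; affine count = 22; |E(F_23)| = 23.

Discriminant check: Δ ∝ 4a³ + 27b² = 4·22³ + 27·10² = 4·10648 + 27·100 ≡ 5 (mod 23). Nonzero ⇒ E is nonsingular.
For each x ∈ F_23, compute rhs = x³ + 22·x + 10 mod 23, then count y ∈ F_23 with y² ≡ rhs.
  x = 0: rhs = 10, matching y values: none (0 points).
  x = 1: rhs = 10, matching y values: none (0 points).
  x = 2: rhs = 16, matching y values: 4, 19 (2 points).
  x = 3: rhs = 11, matching y values: none (0 points).
  x = 4: rhs = 1, matching y values: 1, 22 (2 points).
  x = 5: rhs = 15, matching y values: none (0 points).
  x = 6: rhs = 13, matching y values: 6, 17 (2 points).
  x = 7: rhs = 1, matching y values: 1, 22 (2 points).
  x = 8: rhs = 8, matching y values: 10, 13 (2 points).
  x = 9: rhs = 17, matching y values: none (0 points).
  x = 10: rhs = 11, matching y values: none (0 points).
  x = 11: rhs = 19, matching y values: none (0 points).
  x = 12: rhs = 1, matching y values: 1, 22 (2 points).
  x = 13: rhs = 9, matching y values: 3, 20 (2 points).
  x = 14: rhs = 3, matching y values: 7, 16 (2 points).
  x = 15: rhs = 12, matching y values: 9, 14 (2 points).
  x = 16: rhs = 19, matching y values: none (0 points).
  x = 17: rhs = 7, matching y values: none (0 points).
  x = 18: rhs = 5, matching y values: none (0 points).
  x = 19: rhs = 19, matching y values: none (0 points).
  x = 20: rhs = 9, matching y values: 3, 20 (2 points).
  x = 21: rhs = 4, matching y values: 2, 21 (2 points).
  x = 22: rhs = 10, matching y values: none (0 points).
Total affine count: 22.
Full point count |E(F_23)| = 22 + 1 = 23.
Hasse bound: |23 − (23+1)| = |-1| = 1 ≤ 2√23 ≈ 9.5917 ✓.


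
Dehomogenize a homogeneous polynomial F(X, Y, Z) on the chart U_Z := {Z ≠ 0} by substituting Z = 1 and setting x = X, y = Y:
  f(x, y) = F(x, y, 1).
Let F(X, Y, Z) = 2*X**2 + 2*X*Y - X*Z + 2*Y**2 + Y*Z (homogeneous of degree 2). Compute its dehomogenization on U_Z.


f(x, y) = 2*x**2 + 2*x*y - x + 2*y**2 + y

On U_Z we set Z = 1. Each monomial c·X^i·Y^j·Z^k in F becomes c·x^i·y^j·1^k = c·x^i·y^j.
Substituting Z = 1: F(X, Y, 1) = 2*x**2 + 2*x*y - x + 2*y**2 + y.
Note: deg(f) ≤ deg(F) = 2; strict inequality happens when F is divisible by Z (lost terms).


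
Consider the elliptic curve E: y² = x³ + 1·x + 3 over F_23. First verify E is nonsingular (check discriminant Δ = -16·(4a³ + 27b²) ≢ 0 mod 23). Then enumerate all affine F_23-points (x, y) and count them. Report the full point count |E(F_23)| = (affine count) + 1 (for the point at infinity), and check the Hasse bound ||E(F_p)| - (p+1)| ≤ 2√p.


Affine points = {(0, 7), (0, 16), (2, 6), (2, 17), (4, 5), (4, 18), (5, 8), (5, 15), (6, 8), (6, 15), (7, 10), (7, 13), (10, 1), (10, 22), (12, 8), (12, 15), (14, 1), (14, 22), (15, 9), (15, 14), (19, 2), (19, 21), (21, 4), (21, 19), (22, 1), (22, 22)}; affine count = 26; |E(F_23)| = 27.

Discriminant check: Δ ∝ 4a³ + 27b² = 4·1³ + 27·3² = 4·1 + 27·9 ≡ 17 (mod 23). Nonzero ⇒ E is nonsingular.
For each x ∈ F_23, compute rhs = x³ + 1·x + 3 mod 23, then count y ∈ F_23 with y² ≡ rhs.
  x = 0: rhs = 3, matching y values: 7, 16 (2 points).
  x = 1: rhs = 5, matching y values: none (0 points).
  x = 2: rhs = 13, matching y values: 6, 17 (2 points).
  x = 3: rhs = 10, matching y values: none (0 points).
  x = 4: rhs = 2, matching y values: 5, 18 (2 points).
  x = 5: rhs = 18, matching y values: 8, 15 (2 points).
  x = 6: rhs = 18, matching y values: 8, 15 (2 points).
  x = 7: rhs = 8, matching y values: 10, 13 (2 points).
  x = 8: rhs = 17, matching y values: none (0 points).
  x = 9: rhs = 5, matching y values: none (0 points).
  x = 10: rhs = 1, matching y values: 1, 22 (2 points).
  x = 11: rhs = 11, matching y values: none (0 points).
  x = 12: rhs = 18, matching y values: 8, 15 (2 points).
  x = 13: rhs = 5, matching y values: none (0 points).
  x = 14: rhs = 1, matching y values: 1, 22 (2 points).
  x = 15: rhs = 12, matching y values: 9, 14 (2 points).
  x = 16: rhs = 21, matching y values: none (0 points).
  x = 17: rhs = 11, matching y values: none (0 points).
  x = 18: rhs = 11, matching y values: none (0 points).
  x = 19: rhs = 4, matching y values: 2, 21 (2 points).
  x = 20: rhs = 19, matching y values: none (0 points).
  x = 21: rhs = 16, matching y values: 4, 19 (2 points).
  x = 22: rhs = 1, matching y values: 1, 22 (2 points).
Total affine count: 26.
Full point count |E(F_23)| = 26 + 1 = 27.
Hasse bound: |27 − (23+1)| = |3| = 3 ≤ 2√23 ≈ 9.5917 ✓.


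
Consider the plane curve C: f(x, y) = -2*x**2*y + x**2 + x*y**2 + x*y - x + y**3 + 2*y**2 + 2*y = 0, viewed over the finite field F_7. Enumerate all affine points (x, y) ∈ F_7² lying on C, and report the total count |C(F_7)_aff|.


Affine F_7-points: {(0, 0), (1, 0), (3, 4), (4, 1), (5, 5), (6, 3), (6, 5)}; count = 7.

For each of the 49 pairs (x, y) ∈ F_7², evaluate f(x, y) mod 7. Record the zeros.
  x = 0: [0↦0, 1↦5, 2↦6, 3↦2, 4↦6, 5↦3, 6↦6]  zeros at y ∈ {0}
  x = 1: [0↦0, 1↦5, 2↦1, 3↦1, 4↦4, 5↦2, 6↦1]  zeros at y ∈ {0}
  x = 2: [0↦2, 1↦3, 2↦4, 3↦4, 4↦2, 5↦4, 6↦2]  zeros at y ∈ ∅
  x = 3: [0↦6, 1↦6, 2↦1, 3↦4, 4↦0, 5↦2, 6↦2]  zeros at y ∈ {4}
  x = 4: [0↦5, 1↦0, 2↦6, 3↦1, 4↦5, 5↦3, 6↦1]  zeros at y ∈ {1}
  x = 5: [0↦6, 1↦6, 2↦5, 3↦2, 4↦3, 5↦0, 6↦6]  zeros at y ∈ {5}
  x = 6: [0↦2, 1↦3, 2↦5, 3↦0, 4↦1, 5↦0, 6↦3]  zeros at y ∈ {3, 5}
Collecting zeros: affine points = {(0, 0), (1, 0), (3, 4), (4, 1), (5, 5), (6, 3), (6, 5)}.
Total count |C(F_7)_aff| = 7.


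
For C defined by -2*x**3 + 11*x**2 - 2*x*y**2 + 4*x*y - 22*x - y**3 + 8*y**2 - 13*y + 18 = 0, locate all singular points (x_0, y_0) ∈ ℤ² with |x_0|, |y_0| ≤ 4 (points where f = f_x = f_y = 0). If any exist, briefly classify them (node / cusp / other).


Singular points: {(2, 1)}; classification: node.

Compute partial derivatives:
  f_x = -6*x**2 + 22*x - 2*y**2 + 4*y - 22.
  f_y = -4*x*y + 4*x - 3*y**2 + 16*y - 13.
Scan x_0 ∈ {−4, ..., 4}. For each x_0, f_y(x_0, y) is a polynomial in y; find its integer roots y ∈ {−4, ..., 4}, then test f_x and f at those candidates.
  x = -4: f_y(-4, y) = -3*y**2 + 32*y - 29; vanishes at y ∈ {1}. (-4, 1): f_x = -204 ≠ 0.
  x = -3: f_y(-3, y) = -3*y**2 + 28*y - 25; vanishes at y ∈ {1}. (-3, 1): f_x = -140 ≠ 0.
  x = -2: f_y(-2, y) = -3*y**2 + 24*y - 21; vanishes at y ∈ {1}. (-2, 1): f_x = -88 ≠ 0.
  x = -1: f_y(-1, y) = -3*y**2 + 20*y - 17; vanishes at y ∈ {1}. (-1, 1): f_x = -48 ≠ 0.
  x = 0: f_y(0, y) = -3*y**2 + 16*y - 13; vanishes at y ∈ {1}. (0, 1): f_x = -20 ≠ 0.
  x = 1: f_y(1, y) = -3*y**2 + 12*y - 9; vanishes at y ∈ {1, 3}. (1, 1): f_x = -4 ≠ 0; (1, 3): f_x = -12 ≠ 0.
  x = 2: f_y(2, y) = -3*y**2 + 8*y - 5; vanishes at y ∈ {1}. (2, 1): f_x = 0, f = 0 — SINGULAR.
  x = 3: f_y(3, y) = -3*y**2 + 4*y - 1; vanishes at y ∈ {1}. (3, 1): f_x = -8 ≠ 0.
  x = 4: f_y(4, y) = 3 - 3*y**2; vanishes at y ∈ {-1, 1}. (4, -1): f_x = -36 ≠ 0; (4, 1): f_x = -28 ≠ 0.
Only singular point on the grid: (2, 1).
Classify: substitute x = 2 + u, y = 1 + v and expand: f = -2*u**3 - u**2 - 2*u*v**2 - v**3 + v**2.
No constant or linear terms (consistent with a singular point). Quadratic part: -u**2 + v**2. Cubic part: -2*u**3 - 2*u*v**2 - v**3.
The quadratic part v**2 - u**2 = (v − u)(v + u) splits into two distinct linear factors, so there are two distinct tangent lines y − 1 = ±(x − 2) — this is a node (ordinary double point).
Classification: node.


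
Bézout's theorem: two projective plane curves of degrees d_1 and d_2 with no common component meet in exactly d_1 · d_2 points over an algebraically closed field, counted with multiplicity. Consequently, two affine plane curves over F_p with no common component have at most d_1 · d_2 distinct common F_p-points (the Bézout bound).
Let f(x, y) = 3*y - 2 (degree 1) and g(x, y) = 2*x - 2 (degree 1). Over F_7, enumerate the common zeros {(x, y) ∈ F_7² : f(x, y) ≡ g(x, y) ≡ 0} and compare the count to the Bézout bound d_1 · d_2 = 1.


Common zeros: {(1, 3)}; count = 1; Bézout bound = 1.

deg(f) = 1, deg(g) = 1, so Bézout bound = 1.
Scan x ∈ F_7. For each x, list the y ∈ F_7 with f(x, y) ≡ 0 and those with g(x, y) ≡ 0 (mod 7); the common zeros in that column are the intersection.
  x = 0: f ≡ 0 at y ∈ {3}; g ≡ 0 at y ∈ ∅; common: ∅.
  x = 1: f ≡ 0 at y ∈ {3}; g ≡ 0 at y ∈ {0, 1, 2, 3, 4, 5, 6}; common: {3}.
  x = 2: f ≡ 0 at y ∈ {3}; g ≡ 0 at y ∈ ∅; common: ∅.
  x = 3: f ≡ 0 at y ∈ {3}; g ≡ 0 at y ∈ ∅; common: ∅.
  x = 4: f ≡ 0 at y ∈ {3}; g ≡ 0 at y ∈ ∅; common: ∅.
  x = 5: f ≡ 0 at y ∈ {3}; g ≡ 0 at y ∈ ∅; common: ∅.
  x = 6: f ≡ 0 at y ∈ {3}; g ≡ 0 at y ∈ ∅; common: ∅.
Collecting: common zeros = {(1, 3)}, so the count is 1.
Comparison with the Bézout bound: 1 ≤ 1 = deg(f)·deg(g), as expected for curves with no common component (the bound is attained).


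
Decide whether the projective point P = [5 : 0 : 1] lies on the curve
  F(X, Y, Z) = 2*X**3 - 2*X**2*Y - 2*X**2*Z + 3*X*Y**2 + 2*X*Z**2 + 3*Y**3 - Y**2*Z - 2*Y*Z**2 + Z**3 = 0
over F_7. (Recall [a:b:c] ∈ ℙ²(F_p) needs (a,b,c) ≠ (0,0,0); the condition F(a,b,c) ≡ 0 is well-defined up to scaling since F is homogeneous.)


F(5,0,1) ≡ 1 (mod 7); P is NOT on the curve.

Evaluate F(5, 0, 1) term-by-term (mod 7).
  2*X**3 ↦ 2·125·1·1 = 250
  -2*X**2*Y ↦ -2·25·0·1 = 0
  -2*X**2*Z ↦ -2·25·1·1 = -50
  3*X*Y**2 ↦ 3·5·0·1 = 0
  2*X*Z**2 ↦ 2·5·1·1 = 10
  3*Y**3 ↦ 3·1·0·1 = 0
  -Y**2*Z ↦ -1·1·0·1 = 0
  -2*Y*Z**2 ↦ -2·1·0·1 = 0
  Z**3 ↦ 1·1·1·1 = 1
Sum: F(5, 0, 1) = (250) + (0) + (-50) + (0) + (10) + (0) + (0) + (0) + (1) = 211.
Reducing mod 7: 211 ≡ 1 (mod 7).
Since F(a, b, c) ≡ 1 ≠ 0 (mod 7), P does NOT lie on the curve.


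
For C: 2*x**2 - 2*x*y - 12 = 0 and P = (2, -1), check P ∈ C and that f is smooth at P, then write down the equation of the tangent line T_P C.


Tangent line at P: 10*x - 4*y - 24 = 0.

Step 1: f(2, -1) = 0, so P lies on C.
Step 2: partial derivatives
  f_x(x, y) = 4*x - 2*y, f_y(x, y) = -2*x.
  f_x(P) = 10, f_y(P) = -4 (gradient nonzero, so P is smooth).
Step 3: tangent line at P: 10·(x − 2) + -4·(y − -1) = 0.
Expanding: 10*x - 4*y - 24 = 0.


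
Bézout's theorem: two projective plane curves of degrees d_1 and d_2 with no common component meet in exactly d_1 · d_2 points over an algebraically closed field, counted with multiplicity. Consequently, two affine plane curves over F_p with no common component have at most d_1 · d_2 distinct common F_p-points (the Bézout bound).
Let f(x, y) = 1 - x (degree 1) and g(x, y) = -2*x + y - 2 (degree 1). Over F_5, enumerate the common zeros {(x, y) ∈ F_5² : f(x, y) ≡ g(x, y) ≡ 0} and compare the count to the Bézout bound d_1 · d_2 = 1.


Common zeros: {(1, 4)}; count = 1; Bézout bound = 1.

deg(f) = 1, deg(g) = 1, so Bézout bound = 1.
Scan x ∈ F_5. For each x, list the y ∈ F_5 with f(x, y) ≡ 0 and those with g(x, y) ≡ 0 (mod 5); the common zeros in that column are the intersection.
  x = 0: f ≡ 0 at y ∈ ∅; g ≡ 0 at y ∈ {2}; common: ∅.
  x = 1: f ≡ 0 at y ∈ {0, 1, 2, 3, 4}; g ≡ 0 at y ∈ {4}; common: {4}.
  x = 2: f ≡ 0 at y ∈ ∅; g ≡ 0 at y ∈ {1}; common: ∅.
  x = 3: f ≡ 0 at y ∈ ∅; g ≡ 0 at y ∈ {3}; common: ∅.
  x = 4: f ≡ 0 at y ∈ ∅; g ≡ 0 at y ∈ {0}; common: ∅.
Collecting: common zeros = {(1, 4)}, so the count is 1.
Comparison with the Bézout bound: 1 ≤ 1 = deg(f)·deg(g), as expected for curves with no common component (the bound is attained).


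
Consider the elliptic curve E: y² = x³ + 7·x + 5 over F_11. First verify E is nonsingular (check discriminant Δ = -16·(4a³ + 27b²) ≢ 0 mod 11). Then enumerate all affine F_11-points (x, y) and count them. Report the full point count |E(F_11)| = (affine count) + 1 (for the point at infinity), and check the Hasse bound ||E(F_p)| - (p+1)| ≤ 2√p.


Affine points = {(0, 4), (0, 7), (2, 4), (2, 7), (3, 3), (3, 8), (4, 3), (4, 8), (5, 0), (7, 1), (7, 10), (8, 1), (8, 10), (9, 4), (9, 7)}; affine count = 15; |E(F_11)| = 16.

Discriminant check: Δ ∝ 4a³ + 27b² = 4·7³ + 27·5² = 4·343 + 27·25 ≡ 1 (mod 11). Nonzero ⇒ E is nonsingular.
For each x ∈ F_11, compute rhs = x³ + 7·x + 5 mod 11, then count y ∈ F_11 with y² ≡ rhs.
  x = 0: rhs = 5, matching y values: 4, 7 (2 points).
  x = 1: rhs = 2, matching y values: none (0 points).
  x = 2: rhs = 5, matching y values: 4, 7 (2 points).
  x = 3: rhs = 9, matching y values: 3, 8 (2 points).
  x = 4: rhs = 9, matching y values: 3, 8 (2 points).
  x = 5: rhs = 0, matching y values: 0 (1 points).
  x = 6: rhs = 10, matching y values: none (0 points).
  x = 7: rhs = 1, matching y values: 1, 10 (2 points).
  x = 8: rhs = 1, matching y values: 1, 10 (2 points).
  x = 9: rhs = 5, matching y values: 4, 7 (2 points).
  x = 10: rhs = 8, matching y values: none (0 points).
Total affine count: 15.
Full point count |E(F_11)| = 15 + 1 = 16.
Hasse bound: |16 − (11+1)| = |4| = 4 ≤ 2√11 ≈ 6.6332 ✓.


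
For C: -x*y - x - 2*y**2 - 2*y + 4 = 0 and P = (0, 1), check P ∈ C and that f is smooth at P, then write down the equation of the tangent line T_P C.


Tangent line at P: -2*x - 6*y + 6 = 0.

Step 1: f(0, 1) = 0, so P lies on C.
Step 2: partial derivatives
  f_x(x, y) = -y - 1, f_y(x, y) = -x - 4*y - 2.
  f_x(P) = -2, f_y(P) = -6 (gradient nonzero, so P is smooth).
Step 3: tangent line at P: -2·(x − 0) + -6·(y − 1) = 0.
Expanding: -2*x - 6*y + 6 = 0.


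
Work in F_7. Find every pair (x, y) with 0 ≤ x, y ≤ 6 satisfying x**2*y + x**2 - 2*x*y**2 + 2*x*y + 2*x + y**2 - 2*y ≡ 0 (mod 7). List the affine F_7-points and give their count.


Affine F_7-points: {(0, 0), (0, 2), (3, 2), (4, 4), (5, 0), (5, 6), (6, 4)}; count = 7.

For each of the 49 pairs (x, y) ∈ F_7², evaluate f(x, y) mod 7. Record the zeros.
  x = 0: [0↦0, 1↦6, 2↦0, 3↦3, 4↦1, 5↦1, 6↦3]  zeros at y ∈ {0, 2}
  x = 1: [0↦3, 1↦3, 2↦1, 3↦4, 4↦5, 5↦4, 6↦1]  zeros at y ∈ ∅
  x = 2: [0↦1, 1↦4, 2↦1, 3↦6, 4↦5, 5↦5, 6↦6]  zeros at y ∈ ∅
  x = 3: [0↦1, 1↦2, 2↦0, 3↦2, 4↦1, 5↦4, 6↦4]  zeros at y ∈ {2}
  x = 4: [0↦3, 1↦4, 2↦5, 3↦6, 4↦0, 5↦1, 6↦2]  zeros at y ∈ {4}
  x = 5: [0↦0, 1↦3, 2↦2, 3↦4, 4↦2, 5↦3, 6↦0]  zeros at y ∈ {0, 6}
  x = 6: [0↦6, 1↦6, 2↦5, 3↦3, 4↦0, 5↦3, 6↦5]  zeros at y ∈ {4}
Collecting zeros: affine points = {(0, 0), (0, 2), (3, 2), (4, 4), (5, 0), (5, 6), (6, 4)}.
Total count |C(F_7)_aff| = 7.


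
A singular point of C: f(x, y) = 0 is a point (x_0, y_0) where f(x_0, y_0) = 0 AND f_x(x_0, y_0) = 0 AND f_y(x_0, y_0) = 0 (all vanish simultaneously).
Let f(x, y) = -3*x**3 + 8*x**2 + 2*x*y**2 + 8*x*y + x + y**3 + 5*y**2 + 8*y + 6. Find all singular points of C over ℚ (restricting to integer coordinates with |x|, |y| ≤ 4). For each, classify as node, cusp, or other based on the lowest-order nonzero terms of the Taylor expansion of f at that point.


Singular points: {(1, -2)}; classification: node.

Compute partial derivatives:
  f_x = -9*x**2 + 16*x + 2*y**2 + 8*y + 1.
  f_y = 4*x*y + 8*x + 3*y**2 + 10*y + 8.
Scan x_0 ∈ {−4, ..., 4}. For each x_0, f_y(x_0, y) is a polynomial in y; find its integer roots y ∈ {−4, ..., 4}, then test f_x and f at those candidates.
  x = -4: f_y(-4, y) = 3*y**2 - 6*y - 24; vanishes at y ∈ {-2, 4}. (-4, -2): f_x = -215 ≠ 0; (-4, 4): f_x = -143 ≠ 0.
  x = -3: f_y(-3, y) = 3*y**2 - 2*y - 16; vanishes at y ∈ {-2}. (-3, -2): f_x = -136 ≠ 0.
  x = -2: f_y(-2, y) = 3*y**2 + 2*y - 8; vanishes at y ∈ {-2}. (-2, -2): f_x = -75 ≠ 0.
  x = -1: f_y(-1, y) = 3*y**2 + 6*y; vanishes at y ∈ {-2, 0}. (-1, -2): f_x = -32 ≠ 0; (-1, 0): f_x = -24 ≠ 0.
  x = 0: f_y(0, y) = 3*y**2 + 10*y + 8; vanishes at y ∈ {-2}. (0, -2): f_x = -7 ≠ 0.
  x = 1: f_y(1, y) = 3*y**2 + 14*y + 16; vanishes at y ∈ {-2}. (1, -2): f_x = 0, f = 0 — SINGULAR.
  x = 2: f_y(2, y) = 3*y**2 + 18*y + 24; vanishes at y ∈ {-4, -2}. (2, -4): f_x = -3 ≠ 0; (2, -2): f_x = -11 ≠ 0.
  x = 3: f_y(3, y) = 3*y**2 + 22*y + 32; vanishes at y ∈ {-2}. (3, -2): f_x = -40 ≠ 0.
  x = 4: f_y(4, y) = 3*y**2 + 26*y + 40; vanishes at y ∈ {-2}. (4, -2): f_x = -87 ≠ 0.
Only singular point on the grid: (1, -2).
Classify: substitute x = 1 + u, y = -2 + v and expand: f = -3*u**3 - u**2 + 2*u*v**2 + v**3 + v**2.
No constant or linear terms (consistent with a singular point). Quadratic part: -u**2 + v**2. Cubic part: -3*u**3 + 2*u*v**2 + v**3.
The quadratic part v**2 - u**2 = (v − u)(v + u) splits into two distinct linear factors, so there are two distinct tangent lines y − -2 = ±(x − 1) — this is a node (ordinary double point).
Classification: node.


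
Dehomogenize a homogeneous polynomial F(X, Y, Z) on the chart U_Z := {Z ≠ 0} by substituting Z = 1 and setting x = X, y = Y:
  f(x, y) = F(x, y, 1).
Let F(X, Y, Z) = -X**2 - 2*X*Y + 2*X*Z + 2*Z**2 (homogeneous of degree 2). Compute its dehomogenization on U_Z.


f(x, y) = -x**2 - 2*x*y + 2*x + 2

On U_Z we set Z = 1. Each monomial c·X^i·Y^j·Z^k in F becomes c·x^i·y^j·1^k = c·x^i·y^j.
Substituting Z = 1: F(X, Y, 1) = -x**2 - 2*x*y + 2*x + 2.
Note: deg(f) ≤ deg(F) = 2; strict inequality happens when F is divisible by Z (lost terms).


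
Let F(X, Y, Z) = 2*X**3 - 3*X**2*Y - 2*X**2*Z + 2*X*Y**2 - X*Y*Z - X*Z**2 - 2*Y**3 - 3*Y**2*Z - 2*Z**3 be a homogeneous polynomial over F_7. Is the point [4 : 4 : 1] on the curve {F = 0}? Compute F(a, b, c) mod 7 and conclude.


F(4,4,1) ≡ 2 (mod 7); P is NOT on the curve.

Evaluate F(4, 4, 1) term-by-term (mod 7).
  2*X**3 ↦ 2·64·1·1 = 128
  -3*X**2*Y ↦ -3·16·4·1 = -192
  -2*X**2*Z ↦ -2·16·1·1 = -32
  2*X*Y**2 ↦ 2·4·16·1 = 128
  -X*Y*Z ↦ -1·4·4·1 = -16
  -X*Z**2 ↦ -1·4·1·1 = -4
  -2*Y**3 ↦ -2·1·64·1 = -128
  -3*Y**2*Z ↦ -3·1·16·1 = -48
  -2*Z**3 ↦ -2·1·1·1 = -2
Sum: F(4, 4, 1) = (128) + (-192) + (-32) + (128) + (-16) + (-4) + (-128) + (-48) + (-2) = -166.
Reducing mod 7: -166 ≡ 2 (mod 7).
Since F(a, b, c) ≡ 2 ≠ 0 (mod 7), P does NOT lie on the curve.


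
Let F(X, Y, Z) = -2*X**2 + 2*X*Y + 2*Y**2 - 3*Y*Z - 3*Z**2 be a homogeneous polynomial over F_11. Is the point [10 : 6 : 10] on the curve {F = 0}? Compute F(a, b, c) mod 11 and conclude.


F(10,6,10) ≡ 7 (mod 11); P is NOT on the curve.

Evaluate F(10, 6, 10) term-by-term (mod 11).
  -2*X**2 ↦ -2·100·1·1 = -200
  2*X*Y ↦ 2·10·6·1 = 120
  2*Y**2 ↦ 2·1·36·1 = 72
  -3*Y*Z ↦ -3·1·6·10 = -180
  -3*Z**2 ↦ -3·1·1·100 = -300
Sum: F(10, 6, 10) = (-200) + (120) + (72) + (-180) + (-300) = -488.
Reducing mod 11: -488 ≡ 7 (mod 11).
Since F(a, b, c) ≡ 7 ≠ 0 (mod 11), P does NOT lie on the curve.


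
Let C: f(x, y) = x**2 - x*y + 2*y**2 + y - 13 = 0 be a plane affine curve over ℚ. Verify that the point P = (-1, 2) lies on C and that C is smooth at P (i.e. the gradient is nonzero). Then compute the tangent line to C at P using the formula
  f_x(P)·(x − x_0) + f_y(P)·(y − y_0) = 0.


Tangent line at P: -4*x + 10*y - 24 = 0.

Step 1: f(-1, 2) = 0, so P lies on C.
Step 2: partial derivatives
  f_x(x, y) = 2*x - y, f_y(x, y) = -x + 4*y + 1.
  f_x(P) = -4, f_y(P) = 10 (gradient nonzero, so P is smooth).
Step 3: tangent line at P: -4·(x − -1) + 10·(y − 2) = 0.
Expanding: -4*x + 10*y - 24 = 0.


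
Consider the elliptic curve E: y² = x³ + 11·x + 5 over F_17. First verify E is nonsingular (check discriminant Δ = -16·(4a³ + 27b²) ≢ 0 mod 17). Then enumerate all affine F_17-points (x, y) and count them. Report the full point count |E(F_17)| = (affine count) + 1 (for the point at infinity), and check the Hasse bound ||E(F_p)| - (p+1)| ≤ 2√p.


Affine points = {(1, 0), (2, 1), (2, 16), (5, 7), (5, 10), (6, 7), (6, 10), (7, 0), (9, 0), (13, 4), (13, 13), (14, 8), (14, 9), (15, 3), (15, 14)}; affine count = 15; |E(F_17)| = 16.

Discriminant check: Δ ∝ 4a³ + 27b² = 4·11³ + 27·5² = 4·1331 + 27·25 ≡ 15 (mod 17). Nonzero ⇒ E is nonsingular.
For each x ∈ F_17, compute rhs = x³ + 11·x + 5 mod 17, then count y ∈ F_17 with y² ≡ rhs.
  x = 0: rhs = 5, matching y values: none (0 points).
  x = 1: rhs = 0, matching y values: 0 (1 points).
  x = 2: rhs = 1, matching y values: 1, 16 (2 points).
  x = 3: rhs = 14, matching y values: none (0 points).
  x = 4: rhs = 11, matching y values: none (0 points).
  x = 5: rhs = 15, matching y values: 7, 10 (2 points).
  x = 6: rhs = 15, matching y values: 7, 10 (2 points).
  x = 7: rhs = 0, matching y values: 0 (1 points).
  x = 8: rhs = 10, matching y values: none (0 points).
  x = 9: rhs = 0, matching y values: 0 (1 points).
  x = 10: rhs = 10, matching y values: none (0 points).
  x = 11: rhs = 12, matching y values: none (0 points).
  x = 12: rhs = 12, matching y values: none (0 points).
  x = 13: rhs = 16, matching y values: 4, 13 (2 points).
  x = 14: rhs = 13, matching y values: 8, 9 (2 points).
  x = 15: rhs = 9, matching y values: 3, 14 (2 points).
  x = 16: rhs = 10, matching y values: none (0 points).
Total affine count: 15.
Full point count |E(F_17)| = 15 + 1 = 16.
Hasse bound: |16 − (17+1)| = |-2| = 2 ≤ 2√17 ≈ 8.2462 ✓.


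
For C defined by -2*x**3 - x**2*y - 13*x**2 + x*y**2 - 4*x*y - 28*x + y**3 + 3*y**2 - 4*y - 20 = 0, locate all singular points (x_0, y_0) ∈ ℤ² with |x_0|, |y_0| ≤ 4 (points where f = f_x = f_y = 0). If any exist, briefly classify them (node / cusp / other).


Singular points: {(-2, 0)}; classification: node.

Compute partial derivatives:
  f_x = -6*x**2 - 2*x*y - 26*x + y**2 - 4*y - 28.
  f_y = -x**2 + 2*x*y - 4*x + 3*y**2 + 6*y - 4.
Scan x_0 ∈ {−4, ..., 4}. For each x_0, f_y(x_0, y) is a polynomial in y; find its integer roots y ∈ {−4, ..., 4}, then test f_x and f at those candidates.
  x = -4: f_y(-4, y) = 3*y**2 - 2*y - 4; no integer root y with |y| ≤ 4.
  x = -3: f_y(-3, y) = 3*y**2 - 1; no integer root y with |y| ≤ 4.
  x = -2: f_y(-2, y) = 3*y**2 + 2*y; vanishes at y ∈ {0}. (-2, 0): f_x = 0, f = 0 — SINGULAR.
  x = -1: f_y(-1, y) = 3*y**2 + 4*y - 1; no integer root y with |y| ≤ 4.
  x = 0: f_y(0, y) = 3*y**2 + 6*y - 4; no integer root y with |y| ≤ 4.
  x = 1: f_y(1, y) = 3*y**2 + 8*y - 9; no integer root y with |y| ≤ 4.
  x = 2: f_y(2, y) = 3*y**2 + 10*y - 16; no integer root y with |y| ≤ 4.
  x = 3: f_y(3, y) = 3*y**2 + 12*y - 25; no integer root y with |y| ≤ 4.
  x = 4: f_y(4, y) = 3*y**2 + 14*y - 36; no integer root y with |y| ≤ 4.
Only singular point on the grid: (-2, 0).
Classify: substitute x = -2 + u, y = 0 + v and expand: f = -2*u**3 - u**2*v - u**2 + u*v**2 + v**3 + v**2.
No constant or linear terms (consistent with a singular point). Quadratic part: -u**2 + v**2. Cubic part: -2*u**3 - u**2*v + u*v**2 + v**3.
The quadratic part v**2 - u**2 = (v − u)(v + u) splits into two distinct linear factors, so there are two distinct tangent lines y − 0 = ±(x − -2) — this is a node (ordinary double point).
Classification: node.


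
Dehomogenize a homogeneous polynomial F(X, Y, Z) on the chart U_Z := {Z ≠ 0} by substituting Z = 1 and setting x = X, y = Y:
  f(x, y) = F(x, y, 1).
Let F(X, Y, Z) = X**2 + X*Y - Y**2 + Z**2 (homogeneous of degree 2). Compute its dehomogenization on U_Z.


f(x, y) = x**2 + x*y - y**2 + 1

On U_Z we set Z = 1. Each monomial c·X^i·Y^j·Z^k in F becomes c·x^i·y^j·1^k = c·x^i·y^j.
Substituting Z = 1: F(X, Y, 1) = x**2 + x*y - y**2 + 1.
Note: deg(f) ≤ deg(F) = 2; strict inequality happens when F is divisible by Z (lost terms).


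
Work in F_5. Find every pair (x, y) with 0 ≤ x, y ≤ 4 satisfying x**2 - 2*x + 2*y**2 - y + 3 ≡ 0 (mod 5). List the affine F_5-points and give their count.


Affine F_5-points: {(1, 4)}; count = 1.

For each of the 25 pairs (x, y) ∈ F_5², evaluate f(x, y) mod 5. Record the zeros.
  x = 0: [0↦3, 1↦4, 2↦4, 3↦3, 4↦1]  zeros at y ∈ ∅
  x = 1: [0↦2, 1↦3, 2↦3, 3↦2, 4↦0]  zeros at y ∈ {4}
  x = 2: [0↦3, 1↦4, 2↦4, 3↦3, 4↦1]  zeros at y ∈ ∅
  x = 3: [0↦1, 1↦2, 2↦2, 3↦1, 4↦4]  zeros at y ∈ ∅
  x = 4: [0↦1, 1↦2, 2↦2, 3↦1, 4↦4]  zeros at y ∈ ∅
Collecting zeros: affine points = {(1, 4)}.
Total count |C(F_5)_aff| = 1.


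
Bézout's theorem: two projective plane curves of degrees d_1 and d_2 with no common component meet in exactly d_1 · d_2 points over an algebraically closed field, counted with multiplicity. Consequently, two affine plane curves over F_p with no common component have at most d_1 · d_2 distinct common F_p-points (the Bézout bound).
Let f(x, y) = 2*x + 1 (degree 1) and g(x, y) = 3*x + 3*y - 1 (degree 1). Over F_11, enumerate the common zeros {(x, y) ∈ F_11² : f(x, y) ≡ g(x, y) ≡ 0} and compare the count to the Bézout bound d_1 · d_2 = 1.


Common zeros: {(5, 10)}; count = 1; Bézout bound = 1.

deg(f) = 1, deg(g) = 1, so Bézout bound = 1.
Scan x ∈ F_11. For each x, list the y ∈ F_11 with f(x, y) ≡ 0 and those with g(x, y) ≡ 0 (mod 11); the common zeros in that column are the intersection.
  x = 0: f ≡ 0 at y ∈ ∅; g ≡ 0 at y ∈ {4}; common: ∅.
  x = 1: f ≡ 0 at y ∈ ∅; g ≡ 0 at y ∈ {3}; common: ∅.
  x = 2: f ≡ 0 at y ∈ ∅; g ≡ 0 at y ∈ {2}; common: ∅.
  x = 3: f ≡ 0 at y ∈ ∅; g ≡ 0 at y ∈ {1}; common: ∅.
  x = 4: f ≡ 0 at y ∈ ∅; g ≡ 0 at y ∈ {0}; common: ∅.
  x = 5: f ≡ 0 at y ∈ {0, 1, 2, 3, 4, 5, 6, 7, 8, 9, 10}; g ≡ 0 at y ∈ {10}; common: {10}.
  x = 6: f ≡ 0 at y ∈ ∅; g ≡ 0 at y ∈ {9}; common: ∅.
  x = 7: f ≡ 0 at y ∈ ∅; g ≡ 0 at y ∈ {8}; common: ∅.
  x = 8: f ≡ 0 at y ∈ ∅; g ≡ 0 at y ∈ {7}; common: ∅.
  x = 9: f ≡ 0 at y ∈ ∅; g ≡ 0 at y ∈ {6}; common: ∅.
  x = 10: f ≡ 0 at y ∈ ∅; g ≡ 0 at y ∈ {5}; common: ∅.
Collecting: common zeros = {(5, 10)}, so the count is 1.
Comparison with the Bézout bound: 1 ≤ 1 = deg(f)·deg(g), as expected for curves with no common component (the bound is attained).


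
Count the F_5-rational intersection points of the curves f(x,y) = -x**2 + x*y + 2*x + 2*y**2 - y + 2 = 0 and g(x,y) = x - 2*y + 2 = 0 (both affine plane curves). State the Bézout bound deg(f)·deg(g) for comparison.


Common zeros: {(1, 4)}; count = 1; Bézout bound = 2.

deg(f) = 2, deg(g) = 1, so Bézout bound = 2.
Scan x ∈ F_5. For each x, list the y ∈ F_5 with f(x, y) ≡ 0 and those with g(x, y) ≡ 0 (mod 5); the common zeros in that column are the intersection.
  x = 0: f ≡ 0 at y ∈ {4}; g ≡ 0 at y ∈ {1}; common: ∅.
  x = 1: f ≡ 0 at y ∈ {1, 4}; g ≡ 0 at y ∈ {4}; common: {4}.
  x = 2: f ≡ 0 at y ∈ {1}; g ≡ 0 at y ∈ {2}; common: ∅.
  x = 3: f ≡ 0 at y ∈ ∅; g ≡ 0 at y ∈ {0}; common: ∅.
  x = 4: f ≡ 0 at y ∈ ∅; g ≡ 0 at y ∈ {3}; common: ∅.
Collecting: common zeros = {(1, 4)}, so the count is 1.
Comparison with the Bézout bound: 1 ≤ 2 = deg(f)·deg(g), as expected for curves with no common component (the affine F_5-count falls short of the bound because intersections may lie at infinity, over extension fields, or carry multiplicity).


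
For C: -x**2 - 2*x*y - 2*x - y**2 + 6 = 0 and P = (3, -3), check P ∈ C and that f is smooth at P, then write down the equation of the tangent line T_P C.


Tangent line at P: 6 - 2*x = 0.

Step 1: f(3, -3) = 0, so P lies on C.
Step 2: partial derivatives
  f_x(x, y) = -2*x - 2*y - 2, f_y(x, y) = -2*x - 2*y.
  f_x(P) = -2, f_y(P) = 0 (gradient nonzero, so P is smooth).
Step 3: tangent line at P: -2·(x − 3) + 0·(y − -3) = 0.
Expanding: 6 - 2*x = 0.


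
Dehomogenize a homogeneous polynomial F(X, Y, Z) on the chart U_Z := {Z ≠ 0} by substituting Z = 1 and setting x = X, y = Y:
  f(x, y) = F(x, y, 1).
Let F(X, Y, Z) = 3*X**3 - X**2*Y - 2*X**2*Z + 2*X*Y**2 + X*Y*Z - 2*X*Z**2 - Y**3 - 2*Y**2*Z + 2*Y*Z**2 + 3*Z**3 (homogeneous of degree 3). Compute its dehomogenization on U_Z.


f(x, y) = 3*x**3 - x**2*y - 2*x**2 + 2*x*y**2 + x*y - 2*x - y**3 - 2*y**2 + 2*y + 3

On U_Z we set Z = 1. Each monomial c·X^i·Y^j·Z^k in F becomes c·x^i·y^j·1^k = c·x^i·y^j.
Substituting Z = 1: F(X, Y, 1) = 3*x**3 - x**2*y - 2*x**2 + 2*x*y**2 + x*y - 2*x - y**3 - 2*y**2 + 2*y + 3.
Note: deg(f) ≤ deg(F) = 3; strict inequality happens when F is divisible by Z (lost terms).


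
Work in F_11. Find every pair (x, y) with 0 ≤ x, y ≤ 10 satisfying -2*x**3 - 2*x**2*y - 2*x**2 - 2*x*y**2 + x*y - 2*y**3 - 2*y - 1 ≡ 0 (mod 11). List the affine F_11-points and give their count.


Affine F_11-points: {(2, 6), (3, 8), (5, 2), (5, 6), (5, 9), (6, 7), (7, 10), (8, 6), (8, 9), (8, 10), (10, 9)}; count = 11.

For each of the 121 pairs (x, y) ∈ F_11², evaluate f(x, y) mod 11. Record the zeros.
  x = 0: [0↦10, 1↦6, 2↦1, 3↦5, 4↦6, 5↦3, 6↦6, 7↦3, 8↦4, 9↦8, 10↦3]  zeros at y ∈ ∅
  x = 1: [0↦6, 1↦10, 2↦9, 3↦2, 4↦10, 5↦10, 6↦1, 7↦4, 8↦7, 9↦9, 10↦9]  zeros at y ∈ ∅
  x = 2: [0↦8, 1↦5, 2↦4, 3↦4, 4↦4, 5↦3, 6↦0, 7↦5, 8↦6, 9↦2, 10↦3]  zeros at y ∈ {6}
  x = 3: [0↦4, 1↦1, 2↦7, 3↦10, 4↦9, 5↦3, 6↦2, 7↦5, 8↦0, 9↦8, 10↦6]  zeros at y ∈ {8}
  x = 4: [0↦4, 1↦8, 2↦6, 3↦8, 4↦2, 5↦9, 6↦6, 7↦3, 8↦10, 9↦4, 10↦6]  zeros at y ∈ ∅
  x = 5: [0↦7, 1↦3, 2↦0, 3↦8, 4↦4, 5↦9, 6↦0, 7↦9, 8↦2, 9↦0, 10↦2]  zeros at y ∈ {2, 6, 9}
  x = 6: [0↦1, 1↦7, 2↦10, 3↦9, 4↦3, 5↦2, 6↦5, 7↦0, 8↦8, 9↦6, 10↦4]  zeros at y ∈ {7}
  x = 7: [0↦7, 1↦8, 2↦2, 3↦10, 4↦9, 5↦9, 6↦9, 7↦8, 8↦5, 9↦10, 10↦0]  zeros at y ∈ {10}
  x = 8: [0↦2, 1↦5, 2↦8, 3↦10, 4↦10, 5↦7, 6↦0, 7↦10, 8↦3, 9↦0, 10↦0]  zeros at y ∈ {6, 9, 10}
  x = 9: [0↦7, 1↦8, 2↦5, 3↦8, 4↦5, 5↦6, 6↦10, 7↦5, 8↦1, 9↦8, 10↦3]  zeros at y ∈ ∅
  x = 10: [0↦10, 1↦5, 2↦3, 3↦3, 4↦4, 5↦5, 6↦5, 7↦3, 8↦9, 9↦0, 10↦8]  zeros at y ∈ {9}
Collecting zeros: affine points = {(2, 6), (3, 8), (5, 2), (5, 6), (5, 9), (6, 7), (7, 10), (8, 6), (8, 9), (8, 10), (10, 9)}.
Total count |C(F_11)_aff| = 11.


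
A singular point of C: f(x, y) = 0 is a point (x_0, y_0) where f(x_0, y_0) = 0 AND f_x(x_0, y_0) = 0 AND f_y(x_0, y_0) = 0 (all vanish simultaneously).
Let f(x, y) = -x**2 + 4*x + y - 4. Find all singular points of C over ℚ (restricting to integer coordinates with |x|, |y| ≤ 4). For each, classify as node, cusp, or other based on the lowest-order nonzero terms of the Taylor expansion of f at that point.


No singular points in the scanned grid; C is smooth there.

Compute partial derivatives:
  f_x = 4 - 2*x.
  f_y = 1.
f_y = 1 is a nonzero constant, so f_y never vanishes: no point (x, y) can satisfy f = f_x = f_y = 0. In particular no (x, y) ∈ {−4, ..., 4}² is singular; the curve is smooth.


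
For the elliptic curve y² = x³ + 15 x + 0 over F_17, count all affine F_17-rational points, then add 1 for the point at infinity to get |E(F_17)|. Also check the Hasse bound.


Affine points = {(0, 0), (1, 4), (1, 13), (2, 2), (2, 15), (3, 2), (3, 15), (5, 8), (5, 9), (6, 0), (11, 0), (12, 2), (12, 15), (14, 8), (14, 9), (15, 8), (15, 9), (16, 1), (16, 16)}; affine count = 19; |E(F_17)| = 20.

Discriminant check: Δ ∝ 4a³ + 27b² = 4·15³ + 27·0² = 4·3375 + 27·0 ≡ 2 (mod 17). Nonzero ⇒ E is nonsingular.
For each x ∈ F_17, compute rhs = x³ + 15·x + 0 mod 17, then count y ∈ F_17 with y² ≡ rhs.
  x = 0: rhs = 0, matching y values: 0 (1 points).
  x = 1: rhs = 16, matching y values: 4, 13 (2 points).
  x = 2: rhs = 4, matching y values: 2, 15 (2 points).
  x = 3: rhs = 4, matching y values: 2, 15 (2 points).
  x = 4: rhs = 5, matching y values: none (0 points).
  x = 5: rhs = 13, matching y values: 8, 9 (2 points).
  x = 6: rhs = 0, matching y values: 0 (1 points).
  x = 7: rhs = 6, matching y values: none (0 points).
  x = 8: rhs = 3, matching y values: none (0 points).
  x = 9: rhs = 14, matching y values: none (0 points).
  x = 10: rhs = 11, matching y values: none (0 points).
  x = 11: rhs = 0, matching y values: 0 (1 points).
  x = 12: rhs = 4, matching y values: 2, 15 (2 points).
  x = 13: rhs = 12, matching y values: none (0 points).
  x = 14: rhs = 13, matching y values: 8, 9 (2 points).
  x = 15: rhs = 13, matching y values: 8, 9 (2 points).
  x = 16: rhs = 1, matching y values: 1, 16 (2 points).
Total affine count: 19.
Full point count |E(F_17)| = 19 + 1 = 20.
Hasse bound: |20 − (17+1)| = |2| = 2 ≤ 2√17 ≈ 8.2462 ✓.


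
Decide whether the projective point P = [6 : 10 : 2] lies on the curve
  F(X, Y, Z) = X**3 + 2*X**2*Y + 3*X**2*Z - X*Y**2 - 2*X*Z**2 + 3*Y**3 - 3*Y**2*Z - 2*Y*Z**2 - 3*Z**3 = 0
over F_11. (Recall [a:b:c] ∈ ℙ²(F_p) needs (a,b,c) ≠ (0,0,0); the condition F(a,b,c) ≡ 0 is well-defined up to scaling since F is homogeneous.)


F(6,10,2) ≡ 6 (mod 11); P is NOT on the curve.

Evaluate F(6, 10, 2) term-by-term (mod 11).
  X**3 ↦ 1·216·1·1 = 216
  2*X**2*Y ↦ 2·36·10·1 = 720
  3*X**2*Z ↦ 3·36·1·2 = 216
  -X*Y**2 ↦ -1·6·100·1 = -600
  -2*X*Z**2 ↦ -2·6·1·4 = -48
  3*Y**3 ↦ 3·1·1000·1 = 3000
  -3*Y**2*Z ↦ -3·1·100·2 = -600
  -2*Y*Z**2 ↦ -2·1·10·4 = -80
  -3*Z**3 ↦ -3·1·1·8 = -24
Sum: F(6, 10, 2) = (216) + (720) + (216) + (-600) + (-48) + (3000) + (-600) + (-80) + (-24) = 2800.
Reducing mod 11: 2800 ≡ 6 (mod 11).
Since F(a, b, c) ≡ 6 ≠ 0 (mod 11), P does NOT lie on the curve.
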